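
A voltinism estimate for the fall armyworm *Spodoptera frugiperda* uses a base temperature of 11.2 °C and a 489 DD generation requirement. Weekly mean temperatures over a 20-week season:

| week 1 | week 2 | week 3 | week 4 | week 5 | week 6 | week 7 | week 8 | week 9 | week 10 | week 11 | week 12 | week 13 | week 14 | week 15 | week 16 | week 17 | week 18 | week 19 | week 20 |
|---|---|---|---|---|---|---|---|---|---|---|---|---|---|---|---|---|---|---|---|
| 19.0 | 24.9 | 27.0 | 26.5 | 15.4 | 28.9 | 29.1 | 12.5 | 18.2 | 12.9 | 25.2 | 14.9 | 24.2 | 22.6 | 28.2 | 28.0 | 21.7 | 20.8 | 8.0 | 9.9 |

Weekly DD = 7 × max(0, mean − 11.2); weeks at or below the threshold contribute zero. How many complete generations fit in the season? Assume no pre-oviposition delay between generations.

Weekly DD (7 × max(0, T̄ − 11.2)): 54.6, 95.9, 110.6, 107.1, 29.4, 123.9, 125.3, 9.1, 49.0, 11.9, 98.0, 25.9, 91.0, 79.8, 119.0, 117.6, 73.5, 67.2, 0.0, 0.0.
Season total = 1388.8 DD.
Complete generations = ⌊1388.8 / 489⌋ = 2.

2 generations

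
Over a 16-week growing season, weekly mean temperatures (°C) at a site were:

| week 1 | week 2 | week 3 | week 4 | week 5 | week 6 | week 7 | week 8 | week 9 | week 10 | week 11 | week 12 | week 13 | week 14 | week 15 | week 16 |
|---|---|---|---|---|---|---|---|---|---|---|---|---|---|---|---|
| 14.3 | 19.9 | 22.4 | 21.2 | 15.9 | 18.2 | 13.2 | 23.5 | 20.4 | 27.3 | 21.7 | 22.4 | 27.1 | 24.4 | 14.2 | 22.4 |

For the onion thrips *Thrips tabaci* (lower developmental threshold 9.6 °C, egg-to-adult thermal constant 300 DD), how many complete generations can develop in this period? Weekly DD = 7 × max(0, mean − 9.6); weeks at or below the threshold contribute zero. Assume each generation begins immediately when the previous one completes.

Weekly DD (7 × max(0, T̄ − 9.6)): 32.9, 72.1, 89.6, 81.2, 44.1, 60.2, 25.2, 97.3, 75.6, 123.9, 84.7, 89.6, 122.5, 103.6, 32.2, 89.6.
Season total = 1224.3 DD.
Complete generations = ⌊1224.3 / 300⌋ = 4.

4 generations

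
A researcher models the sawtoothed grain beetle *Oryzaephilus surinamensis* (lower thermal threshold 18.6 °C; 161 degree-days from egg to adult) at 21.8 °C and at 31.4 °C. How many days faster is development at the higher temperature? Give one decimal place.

At 21.8 °C: 161 / (21.8 − 18.6) = 161 / 3.2 = 50.313 d.
At 31.4 °C: 161 / (31.4 − 18.6) = 161 / 12.8 = 12.578 d.
Difference = |50.313 − 12.578| = 37.734 ≈ 37.7 days.

37.7 days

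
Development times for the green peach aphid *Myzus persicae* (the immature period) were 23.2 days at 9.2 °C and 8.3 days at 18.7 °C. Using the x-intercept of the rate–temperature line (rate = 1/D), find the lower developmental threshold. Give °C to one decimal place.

Equal thermal constants: D₁(T₁ − T_b) = D₂(T₂ − T_b).
23.2·(9.2 − T_b) = 8.3·(18.7 − T_b)
T_b = (23.2·9.2 − 8.3·18.7) / (23.2 − 8.3) = 58.23 / 14.9 = 3.908 °C ≈ 3.9 °C.

3.9 °C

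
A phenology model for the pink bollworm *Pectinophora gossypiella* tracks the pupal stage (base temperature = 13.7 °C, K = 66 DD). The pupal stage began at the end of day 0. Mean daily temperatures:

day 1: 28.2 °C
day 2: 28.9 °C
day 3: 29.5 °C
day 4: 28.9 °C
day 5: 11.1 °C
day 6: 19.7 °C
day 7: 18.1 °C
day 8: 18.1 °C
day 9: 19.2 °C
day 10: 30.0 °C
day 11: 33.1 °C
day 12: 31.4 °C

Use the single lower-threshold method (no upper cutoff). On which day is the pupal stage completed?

Daily DD above 13.7 °C: 14.5, 15.2, 15.8, 15.2, 0.0, 6.0, 4.4, 4.4, 5.5, 16.3, 19.4, 17.7.
Cumulative: 14.5, 29.7, 45.5, 60.7, 60.7, 66.7, 71.1, 75.5, 81.0, 97.3, 116.7, 134.4.
The total first reaches 66 DD on day 6.

day 6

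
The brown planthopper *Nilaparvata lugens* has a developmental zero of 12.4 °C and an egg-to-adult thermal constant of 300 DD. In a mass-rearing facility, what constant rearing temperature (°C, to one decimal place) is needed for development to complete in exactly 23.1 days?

25.4 °C

Required daily accumulation = 300 / 23.1 = 12.987 DD/day.
T = T_base + 12.987 = 12.4 + 12.987 = 25.387 ≈ 25.4 °C.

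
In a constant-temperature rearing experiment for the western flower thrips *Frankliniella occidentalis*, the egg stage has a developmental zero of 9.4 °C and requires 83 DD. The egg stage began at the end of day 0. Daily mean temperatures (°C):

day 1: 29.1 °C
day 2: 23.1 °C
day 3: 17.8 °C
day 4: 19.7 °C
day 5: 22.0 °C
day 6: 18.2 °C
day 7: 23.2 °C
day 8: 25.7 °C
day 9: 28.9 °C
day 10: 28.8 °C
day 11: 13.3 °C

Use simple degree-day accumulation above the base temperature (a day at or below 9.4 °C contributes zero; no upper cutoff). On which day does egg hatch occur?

Daily DD above 9.4 °C: 19.7, 13.7, 8.4, 10.3, 12.6, 8.8, 13.8, 16.3, 19.5, 19.4, 3.9.
Cumulative: 19.7, 33.4, 41.8, 52.1, 64.7, 73.5, 87.3, 103.6, 123.1, 142.5, 146.4.
The total first reaches 83 DD on day 7.

day 7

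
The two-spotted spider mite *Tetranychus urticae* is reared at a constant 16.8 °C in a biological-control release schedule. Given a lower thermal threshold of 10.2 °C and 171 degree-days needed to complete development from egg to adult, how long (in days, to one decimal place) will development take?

25.9 days

Daily accumulation = 16.8 − 10.2 = 6.6 DD/day.
Duration = 171 / 6.6 = 25.909 ≈ 25.9 days.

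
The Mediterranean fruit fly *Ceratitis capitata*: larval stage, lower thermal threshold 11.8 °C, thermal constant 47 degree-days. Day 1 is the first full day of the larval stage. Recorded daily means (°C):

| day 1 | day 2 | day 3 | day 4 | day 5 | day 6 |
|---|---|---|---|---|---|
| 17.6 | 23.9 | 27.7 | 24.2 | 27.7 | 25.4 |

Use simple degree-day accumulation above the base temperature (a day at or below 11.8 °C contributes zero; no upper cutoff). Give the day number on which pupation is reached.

Daily DD above 11.8 °C: 5.8, 12.1, 15.9, 12.4, 15.9, 13.6.
Cumulative: 5.8, 17.9, 33.8, 46.2, 62.1, 75.7.
The total first reaches 47 DD on day 5.

day 5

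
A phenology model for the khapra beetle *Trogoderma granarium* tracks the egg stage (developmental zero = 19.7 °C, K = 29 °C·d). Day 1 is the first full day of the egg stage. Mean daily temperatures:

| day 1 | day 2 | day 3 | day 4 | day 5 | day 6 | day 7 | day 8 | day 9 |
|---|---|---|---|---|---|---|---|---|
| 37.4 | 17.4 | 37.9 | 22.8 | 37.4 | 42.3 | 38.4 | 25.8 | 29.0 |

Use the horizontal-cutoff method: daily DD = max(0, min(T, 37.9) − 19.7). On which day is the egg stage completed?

day 3

Daily DD above 19.7 °C (capped at 18.2): 17.7, 0.0, 18.2, 3.1, 17.7, 18.2, 18.2, 6.1, 9.3.
Cumulative: 17.7, 17.7, 35.9, 39.0, 56.7, 74.9, 93.1, 99.2, 108.5.
The total first reaches 29 DD on day 3.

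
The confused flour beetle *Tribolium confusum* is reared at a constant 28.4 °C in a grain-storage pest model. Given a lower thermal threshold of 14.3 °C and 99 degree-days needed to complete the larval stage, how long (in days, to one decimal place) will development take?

7.0 days

Daily accumulation = 28.4 − 14.3 = 14.1 DD/day.
Duration = 99 / 14.1 = 7.021 ≈ 7.0 days.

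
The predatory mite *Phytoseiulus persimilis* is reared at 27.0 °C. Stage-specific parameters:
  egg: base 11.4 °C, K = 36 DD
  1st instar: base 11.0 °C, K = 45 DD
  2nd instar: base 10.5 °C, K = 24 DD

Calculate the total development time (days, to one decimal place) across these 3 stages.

egg: 36 / (27.0 − 11.4) = 36 / 15.6 = 2.308 d.
1st instar: 45 / (27.0 − 11.0) = 45 / 16.0 = 2.812 d.
2nd instar: 24 / (27.0 − 10.5) = 24 / 16.5 = 1.455 d.
Sum = 6.575 ≈ 6.6 days.

6.6 days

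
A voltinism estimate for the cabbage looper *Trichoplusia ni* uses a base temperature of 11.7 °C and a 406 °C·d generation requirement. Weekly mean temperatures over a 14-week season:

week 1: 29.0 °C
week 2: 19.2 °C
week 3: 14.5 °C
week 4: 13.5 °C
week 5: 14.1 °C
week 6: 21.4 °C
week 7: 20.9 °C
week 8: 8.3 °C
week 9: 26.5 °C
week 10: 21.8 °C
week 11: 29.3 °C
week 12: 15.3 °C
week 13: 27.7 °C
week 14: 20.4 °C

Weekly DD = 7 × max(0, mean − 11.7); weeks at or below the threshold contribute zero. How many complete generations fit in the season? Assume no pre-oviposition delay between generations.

Weekly DD (7 × max(0, T̄ − 11.7)): 121.1, 52.5, 19.6, 12.6, 16.8, 67.9, 64.4, 0.0, 103.6, 70.7, 123.2, 25.2, 112.0, 60.9.
Season total = 850.5 DD.
Complete generations = ⌊850.5 / 406⌋ = 2.

2 generations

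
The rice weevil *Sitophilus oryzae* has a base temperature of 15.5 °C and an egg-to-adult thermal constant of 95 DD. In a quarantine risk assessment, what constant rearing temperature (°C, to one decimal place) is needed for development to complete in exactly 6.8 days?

Required daily accumulation = 95 / 6.8 = 13.971 DD/day.
T = T_base + 13.971 = 15.5 + 13.971 = 29.471 ≈ 29.5 °C.

29.5 °C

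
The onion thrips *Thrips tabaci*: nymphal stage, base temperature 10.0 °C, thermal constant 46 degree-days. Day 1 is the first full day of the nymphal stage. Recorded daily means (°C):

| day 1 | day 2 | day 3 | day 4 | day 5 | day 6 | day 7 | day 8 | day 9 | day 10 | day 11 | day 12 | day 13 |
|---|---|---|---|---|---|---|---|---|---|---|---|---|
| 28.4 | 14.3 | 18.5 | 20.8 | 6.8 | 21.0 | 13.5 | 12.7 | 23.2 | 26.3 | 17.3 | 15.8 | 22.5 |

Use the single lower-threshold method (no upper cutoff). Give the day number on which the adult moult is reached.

Daily DD above 10.0 °C: 18.4, 4.3, 8.5, 10.8, 0.0, 11.0, 3.5, 2.7, 13.2, 16.3, 7.3, 5.8, 12.5.
Cumulative: 18.4, 22.7, 31.2, 42.0, 42.0, 53.0, 56.5, 59.2, 72.4, 88.7, 96.0, 101.8, 114.3.
The total first reaches 46 DD on day 6.

day 6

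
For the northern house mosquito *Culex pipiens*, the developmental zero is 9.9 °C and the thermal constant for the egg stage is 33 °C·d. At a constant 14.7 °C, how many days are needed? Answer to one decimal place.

6.9 days

Daily accumulation = 14.7 − 9.9 = 4.8 DD/day.
Duration = 33 / 4.8 = 6.875 ≈ 6.9 days.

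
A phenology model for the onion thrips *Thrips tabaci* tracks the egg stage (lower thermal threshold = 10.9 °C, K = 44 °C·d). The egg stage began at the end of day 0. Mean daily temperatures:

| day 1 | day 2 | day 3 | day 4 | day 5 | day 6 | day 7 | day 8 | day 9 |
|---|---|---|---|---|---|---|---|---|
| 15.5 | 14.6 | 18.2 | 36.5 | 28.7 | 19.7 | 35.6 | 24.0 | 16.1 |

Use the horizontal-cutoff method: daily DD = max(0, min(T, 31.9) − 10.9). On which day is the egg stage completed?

Daily DD above 10.9 °C (capped at 21.0): 4.6, 3.7, 7.3, 21.0, 17.8, 8.8, 21.0, 13.1, 5.2.
Cumulative: 4.6, 8.3, 15.6, 36.6, 54.4, 63.2, 84.2, 97.3, 102.5.
The total first reaches 44 DD on day 5.

day 5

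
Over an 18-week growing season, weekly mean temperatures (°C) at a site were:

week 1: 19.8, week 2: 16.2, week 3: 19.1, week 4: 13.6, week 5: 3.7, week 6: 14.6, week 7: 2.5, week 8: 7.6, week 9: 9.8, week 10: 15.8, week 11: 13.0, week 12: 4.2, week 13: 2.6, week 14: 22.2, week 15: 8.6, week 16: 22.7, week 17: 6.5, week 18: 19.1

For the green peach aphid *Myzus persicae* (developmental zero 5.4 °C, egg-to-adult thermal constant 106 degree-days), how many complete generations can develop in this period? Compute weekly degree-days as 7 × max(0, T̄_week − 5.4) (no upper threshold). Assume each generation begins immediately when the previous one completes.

8 generations

Weekly DD (7 × max(0, T̄ − 5.4)): 100.8, 75.6, 95.9, 57.4, 0.0, 64.4, 0.0, 15.4, 30.8, 72.8, 53.2, 0.0, 0.0, 117.6, 22.4, 121.1, 7.7, 95.9.
Season total = 931.0 DD.
Complete generations = ⌊931.0 / 106⌋ = 8.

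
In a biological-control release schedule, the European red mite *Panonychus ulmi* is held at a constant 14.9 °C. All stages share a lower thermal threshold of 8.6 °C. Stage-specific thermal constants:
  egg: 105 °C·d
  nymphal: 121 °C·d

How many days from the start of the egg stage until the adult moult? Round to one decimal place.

35.9 days

Daily accumulation at 14.9 °C = 14.9 − 8.6 = 6.3 DD/day.
Total K = 105 + 121 = 226 DD.
Total duration = 226 / 6.3 = 35.873 ≈ 35.9 days.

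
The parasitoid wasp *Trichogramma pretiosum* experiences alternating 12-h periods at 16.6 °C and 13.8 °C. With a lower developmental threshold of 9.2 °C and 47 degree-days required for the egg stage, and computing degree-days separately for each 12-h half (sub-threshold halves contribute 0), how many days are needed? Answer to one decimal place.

Day half: max(0, 16.6 − 9.2) × 0.5 = 7.4 × 0.5 = 3.70 DD.
Night half: max(0, 13.8 − 9.2) × 0.5 = 4.6 × 0.5 = 2.30 DD.
Per 24 h: 6.00 DD/day.
Duration = 47 / 6.00 = 7.833 ≈ 7.8 days.

7.8 days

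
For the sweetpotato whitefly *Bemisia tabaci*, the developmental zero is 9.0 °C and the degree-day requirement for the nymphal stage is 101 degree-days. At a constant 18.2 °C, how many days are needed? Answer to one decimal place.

Daily accumulation = 18.2 − 9.0 = 9.2 DD/day.
Duration = 101 / 9.2 = 10.978 ≈ 11.0 days.

11.0 days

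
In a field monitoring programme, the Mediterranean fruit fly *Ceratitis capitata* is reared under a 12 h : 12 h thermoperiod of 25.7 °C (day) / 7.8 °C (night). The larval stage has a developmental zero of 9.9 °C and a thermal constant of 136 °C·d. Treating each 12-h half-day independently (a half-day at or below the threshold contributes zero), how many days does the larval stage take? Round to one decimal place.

17.2 days

Day half: max(0, 25.7 − 9.9) × 0.5 = 15.8 × 0.5 = 7.90 DD.
Night half: max(0, 7.8 − 9.9) × 0.5 = 0.0 × 0.5 = 0.00 DD.
Per 24 h: 7.90 DD/day.
Duration = 136 / 7.90 = 17.215 ≈ 17.2 days.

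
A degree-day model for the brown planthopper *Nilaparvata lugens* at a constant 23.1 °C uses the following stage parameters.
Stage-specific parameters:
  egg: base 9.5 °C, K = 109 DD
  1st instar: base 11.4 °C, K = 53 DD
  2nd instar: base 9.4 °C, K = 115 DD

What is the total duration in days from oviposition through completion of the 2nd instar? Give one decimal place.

egg: 109 / (23.1 − 9.5) = 109 / 13.6 = 8.015 d.
1st instar: 53 / (23.1 − 11.4) = 53 / 11.7 = 4.530 d.
2nd instar: 115 / (23.1 − 9.4) = 115 / 13.7 = 8.394 d.
Sum = 20.939 ≈ 20.9 days.

20.9 days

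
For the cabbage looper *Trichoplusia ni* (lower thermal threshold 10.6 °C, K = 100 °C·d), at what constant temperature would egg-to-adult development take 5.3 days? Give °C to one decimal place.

29.5 °C

Required daily accumulation = 100 / 5.3 = 18.868 DD/day.
T = T_base + 18.868 = 10.6 + 18.868 = 29.468 ≈ 29.5 °C.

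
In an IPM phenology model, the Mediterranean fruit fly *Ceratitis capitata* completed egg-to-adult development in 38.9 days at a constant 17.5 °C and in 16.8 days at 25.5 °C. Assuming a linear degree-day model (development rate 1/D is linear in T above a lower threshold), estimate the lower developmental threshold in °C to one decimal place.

11.4 °C

Equal thermal constants: D₁(T₁ − T_b) = D₂(T₂ − T_b).
38.9·(17.5 − T_b) = 16.8·(25.5 − T_b)
T_b = (38.9·17.5 − 16.8·25.5) / (38.9 − 16.8) = 252.35 / 22.1 = 11.419 °C ≈ 11.4 °C.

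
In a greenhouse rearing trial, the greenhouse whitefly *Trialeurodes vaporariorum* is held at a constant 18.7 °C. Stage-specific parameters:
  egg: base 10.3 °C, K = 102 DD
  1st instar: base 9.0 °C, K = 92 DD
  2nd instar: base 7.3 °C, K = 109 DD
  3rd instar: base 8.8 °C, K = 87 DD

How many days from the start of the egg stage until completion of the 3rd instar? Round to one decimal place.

40.0 days

egg: 102 / (18.7 − 10.3) = 102 / 8.4 = 12.143 d.
1st instar: 92 / (18.7 − 9.0) = 92 / 9.7 = 9.485 d.
2nd instar: 109 / (18.7 − 7.3) = 109 / 11.4 = 9.561 d.
3rd instar: 87 / (18.7 − 8.8) = 87 / 9.9 = 8.788 d.
Sum = 39.977 ≈ 40.0 days.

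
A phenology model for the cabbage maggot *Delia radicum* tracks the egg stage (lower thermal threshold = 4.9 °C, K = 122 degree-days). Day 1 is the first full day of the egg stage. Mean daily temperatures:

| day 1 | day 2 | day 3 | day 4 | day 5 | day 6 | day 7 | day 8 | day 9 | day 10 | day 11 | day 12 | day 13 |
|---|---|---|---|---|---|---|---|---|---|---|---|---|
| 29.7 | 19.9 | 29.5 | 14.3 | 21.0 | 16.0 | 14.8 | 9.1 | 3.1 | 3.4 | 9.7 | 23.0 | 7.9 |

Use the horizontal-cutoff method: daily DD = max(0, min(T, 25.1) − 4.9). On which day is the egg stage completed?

day 12

Daily DD above 4.9 °C (capped at 20.2): 20.2, 15.0, 20.2, 9.4, 16.1, 11.1, 9.9, 4.2, 0.0, 0.0, 4.8, 18.1, 3.0.
Cumulative: 20.2, 35.2, 55.4, 64.8, 80.9, 92.0, 101.9, 106.1, 106.1, 106.1, 110.9, 129.0, 132.0.
The total first reaches 122 DD on day 12.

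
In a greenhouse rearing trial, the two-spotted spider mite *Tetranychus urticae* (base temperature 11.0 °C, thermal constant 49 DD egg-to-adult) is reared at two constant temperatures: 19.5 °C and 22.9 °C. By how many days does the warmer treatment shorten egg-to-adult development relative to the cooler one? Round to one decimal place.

At 19.5 °C: 49 / (19.5 − 11.0) = 49 / 8.5 = 5.765 d.
At 22.9 °C: 49 / (22.9 − 11.0) = 49 / 11.9 = 4.118 d.
Difference = |5.765 − 4.118| = 1.647 ≈ 1.6 days.

1.6 days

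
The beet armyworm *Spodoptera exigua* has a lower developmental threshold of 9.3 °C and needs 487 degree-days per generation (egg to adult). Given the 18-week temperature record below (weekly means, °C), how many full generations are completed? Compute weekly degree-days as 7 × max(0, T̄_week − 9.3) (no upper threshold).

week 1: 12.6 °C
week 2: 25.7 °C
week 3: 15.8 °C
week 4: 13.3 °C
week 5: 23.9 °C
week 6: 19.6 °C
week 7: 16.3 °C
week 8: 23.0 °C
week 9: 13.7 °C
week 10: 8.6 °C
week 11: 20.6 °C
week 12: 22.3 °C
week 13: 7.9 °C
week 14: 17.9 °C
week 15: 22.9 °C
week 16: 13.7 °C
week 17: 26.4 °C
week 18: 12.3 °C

Weekly DD (7 × max(0, T̄ − 9.3)): 23.1, 114.8, 45.5, 28.0, 102.2, 72.1, 49.0, 95.9, 30.8, 0.0, 79.1, 91.0, 0.0, 60.2, 95.2, 30.8, 119.7, 21.0.
Season total = 1058.4 DD.
Complete generations = ⌊1058.4 / 487⌋ = 2.

2 generations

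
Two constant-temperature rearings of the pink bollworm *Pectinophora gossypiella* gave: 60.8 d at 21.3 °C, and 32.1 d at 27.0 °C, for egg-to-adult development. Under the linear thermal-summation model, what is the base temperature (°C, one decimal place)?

Linear rate model ⇒ the product D·(T − T_b) is constant across temperatures.
60.8·(21.3 − T_b) = 32.1·(27.0 − T_b)
T_b = (60.8·21.3 − 32.1·27.0) / (60.8 − 32.1) = 428.34 / 28.7 = 14.925 °C ≈ 14.9 °C.

14.9 °C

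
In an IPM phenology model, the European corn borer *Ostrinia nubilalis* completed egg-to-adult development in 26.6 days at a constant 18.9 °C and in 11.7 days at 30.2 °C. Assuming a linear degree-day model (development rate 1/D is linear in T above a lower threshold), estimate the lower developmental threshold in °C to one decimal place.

Under the model K = D·(T − T_b), so D₁·(T₁ − T_b) = D₂·(T₂ − T_b).
26.6·(18.9 − T_b) = 11.7·(30.2 − T_b)
T_b = (26.6·18.9 − 11.7·30.2) / (26.6 − 11.7) = 149.40 / 14.9 = 10.027 °C ≈ 10.0 °C.

10.0 °C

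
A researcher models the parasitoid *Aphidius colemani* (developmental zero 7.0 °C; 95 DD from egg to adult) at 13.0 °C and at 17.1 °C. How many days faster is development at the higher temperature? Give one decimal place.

6.4 days

At 13.0 °C: 95 / (13.0 − 7.0) = 95 / 6.0 = 15.833 d.
At 17.1 °C: 95 / (17.1 − 7.0) = 95 / 10.1 = 9.406 d.
Difference = |15.833 − 9.406| = 6.427 ≈ 6.4 days.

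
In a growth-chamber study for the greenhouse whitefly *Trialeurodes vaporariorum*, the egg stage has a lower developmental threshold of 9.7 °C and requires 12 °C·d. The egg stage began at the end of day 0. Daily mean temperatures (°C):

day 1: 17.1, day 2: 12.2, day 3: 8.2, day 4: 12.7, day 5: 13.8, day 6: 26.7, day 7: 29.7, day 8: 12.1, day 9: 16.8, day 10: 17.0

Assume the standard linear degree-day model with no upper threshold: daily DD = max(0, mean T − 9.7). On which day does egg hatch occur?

day 4

Daily DD above 9.7 °C: 7.4, 2.5, 0.0, 3.0, 4.1, 17.0, 20.0, 2.4, 7.1, 7.3.
Cumulative: 7.4, 9.9, 9.9, 12.9, 17.0, 34.0, 54.0, 56.4, 63.5, 70.8.
The total first reaches 12 DD on day 4.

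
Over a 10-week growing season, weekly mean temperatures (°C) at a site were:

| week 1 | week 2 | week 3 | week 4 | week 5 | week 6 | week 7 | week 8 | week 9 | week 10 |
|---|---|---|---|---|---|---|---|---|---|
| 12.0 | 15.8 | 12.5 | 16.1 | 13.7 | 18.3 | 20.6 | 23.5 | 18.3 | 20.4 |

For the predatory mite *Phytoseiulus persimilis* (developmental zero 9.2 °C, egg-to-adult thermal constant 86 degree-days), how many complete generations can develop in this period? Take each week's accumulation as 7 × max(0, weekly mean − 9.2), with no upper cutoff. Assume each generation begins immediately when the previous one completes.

6 generations

Weekly DD (7 × max(0, T̄ − 9.2)): 19.6, 46.2, 23.1, 48.3, 31.5, 63.7, 79.8, 100.1, 63.7, 78.4.
Season total = 554.4 DD.
Complete generations = ⌊554.4 / 86⌋ = 6.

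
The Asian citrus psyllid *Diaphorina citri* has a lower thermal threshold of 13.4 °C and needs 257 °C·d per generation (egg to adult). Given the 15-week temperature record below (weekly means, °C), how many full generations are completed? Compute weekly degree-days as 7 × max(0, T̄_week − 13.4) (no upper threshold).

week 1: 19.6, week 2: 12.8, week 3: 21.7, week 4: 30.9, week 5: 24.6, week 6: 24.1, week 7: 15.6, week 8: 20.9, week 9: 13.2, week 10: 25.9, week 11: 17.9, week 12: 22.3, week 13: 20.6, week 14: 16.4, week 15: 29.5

Weekly DD (7 × max(0, T̄ − 13.4)): 43.4, 0.0, 58.1, 122.5, 78.4, 74.9, 15.4, 52.5, 0.0, 87.5, 31.5, 62.3, 50.4, 21.0, 112.7.
Season total = 810.6 DD.
Complete generations = ⌊810.6 / 257⌋ = 3.

3 generations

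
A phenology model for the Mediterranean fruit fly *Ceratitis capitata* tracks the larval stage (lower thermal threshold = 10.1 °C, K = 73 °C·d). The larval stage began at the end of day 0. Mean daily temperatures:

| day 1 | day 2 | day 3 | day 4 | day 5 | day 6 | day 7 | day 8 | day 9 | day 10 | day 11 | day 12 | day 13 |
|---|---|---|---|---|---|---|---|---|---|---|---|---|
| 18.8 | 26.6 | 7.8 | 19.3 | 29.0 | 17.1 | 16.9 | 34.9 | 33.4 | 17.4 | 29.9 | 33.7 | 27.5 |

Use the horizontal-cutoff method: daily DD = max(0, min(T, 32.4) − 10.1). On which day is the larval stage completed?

Daily DD above 10.1 °C (capped at 22.3): 8.7, 16.5, 0.0, 9.2, 18.9, 7.0, 6.8, 22.3, 22.3, 7.3, 19.8, 22.3, 17.4.
Cumulative: 8.7, 25.2, 25.2, 34.4, 53.3, 60.3, 67.1, 89.4, 111.7, 119.0, 138.8, 161.1, 178.5.
The total first reaches 73 DD on day 8.

day 8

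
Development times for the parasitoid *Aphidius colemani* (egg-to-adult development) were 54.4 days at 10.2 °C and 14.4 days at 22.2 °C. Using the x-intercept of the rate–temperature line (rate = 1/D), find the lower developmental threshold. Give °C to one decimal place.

Under the model K = D·(T − T_b), so D₁·(T₁ − T_b) = D₂·(T₂ − T_b).
54.4·(10.2 − T_b) = 14.4·(22.2 − T_b)
T_b = (54.4·10.2 − 14.4·22.2) / (54.4 − 14.4) = 235.20 / 40.0 = 5.880 °C ≈ 5.9 °C.

5.9 °C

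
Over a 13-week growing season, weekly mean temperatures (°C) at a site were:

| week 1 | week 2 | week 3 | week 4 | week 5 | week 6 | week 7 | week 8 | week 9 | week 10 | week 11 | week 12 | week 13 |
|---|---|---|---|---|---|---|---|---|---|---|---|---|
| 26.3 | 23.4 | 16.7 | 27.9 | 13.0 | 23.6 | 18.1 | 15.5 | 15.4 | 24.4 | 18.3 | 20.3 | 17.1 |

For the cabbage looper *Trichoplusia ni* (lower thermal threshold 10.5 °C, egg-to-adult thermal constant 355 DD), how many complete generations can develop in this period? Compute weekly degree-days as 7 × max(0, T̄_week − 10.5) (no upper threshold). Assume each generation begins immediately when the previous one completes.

Weekly DD (7 × max(0, T̄ − 10.5)): 110.6, 90.3, 43.4, 121.8, 17.5, 91.7, 53.2, 35.0, 34.3, 97.3, 54.6, 68.6, 46.2.
Season total = 864.5 DD.
Complete generations = ⌊864.5 / 355⌋ = 2.

2 generations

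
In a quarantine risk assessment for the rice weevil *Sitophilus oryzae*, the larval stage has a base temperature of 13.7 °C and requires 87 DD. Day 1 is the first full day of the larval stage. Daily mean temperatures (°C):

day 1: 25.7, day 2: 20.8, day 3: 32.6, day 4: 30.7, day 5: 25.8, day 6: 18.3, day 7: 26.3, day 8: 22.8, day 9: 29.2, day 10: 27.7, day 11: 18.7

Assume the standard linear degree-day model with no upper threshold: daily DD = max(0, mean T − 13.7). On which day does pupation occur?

day 8

Daily DD above 13.7 °C: 12.0, 7.1, 18.9, 17.0, 12.1, 4.6, 12.6, 9.1, 15.5, 14.0, 5.0.
Cumulative: 12.0, 19.1, 38.0, 55.0, 67.1, 71.7, 84.3, 93.4, 108.9, 122.9, 127.9.
The total first reaches 87 DD on day 8.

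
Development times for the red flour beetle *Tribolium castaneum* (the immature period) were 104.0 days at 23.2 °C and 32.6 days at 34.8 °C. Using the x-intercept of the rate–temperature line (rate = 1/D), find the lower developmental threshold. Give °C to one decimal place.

17.9 °C

Linear rate model ⇒ the product D·(T − T_b) is constant across temperatures.
104.0·(23.2 − T_b) = 32.6·(34.8 − T_b)
T_b = (104.0·23.2 − 32.6·34.8) / (104.0 − 32.6) = 1278.32 / 71.4 = 17.904 °C ≈ 17.9 °C.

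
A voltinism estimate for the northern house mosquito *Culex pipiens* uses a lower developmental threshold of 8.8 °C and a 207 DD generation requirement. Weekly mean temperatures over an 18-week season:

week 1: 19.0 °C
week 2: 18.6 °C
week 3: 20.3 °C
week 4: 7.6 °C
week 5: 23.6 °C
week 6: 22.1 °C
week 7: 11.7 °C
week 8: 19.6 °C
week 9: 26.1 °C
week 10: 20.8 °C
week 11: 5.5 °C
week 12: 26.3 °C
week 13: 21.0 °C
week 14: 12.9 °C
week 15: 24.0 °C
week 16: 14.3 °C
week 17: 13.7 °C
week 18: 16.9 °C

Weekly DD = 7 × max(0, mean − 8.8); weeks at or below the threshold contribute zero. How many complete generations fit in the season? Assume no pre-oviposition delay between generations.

Weekly DD (7 × max(0, T̄ − 8.8)): 71.4, 68.6, 80.5, 0.0, 103.6, 93.1, 20.3, 75.6, 121.1, 84.0, 0.0, 122.5, 85.4, 28.7, 106.4, 38.5, 34.3, 56.7.
Season total = 1190.7 DD.
Complete generations = ⌊1190.7 / 207⌋ = 5.

5 generations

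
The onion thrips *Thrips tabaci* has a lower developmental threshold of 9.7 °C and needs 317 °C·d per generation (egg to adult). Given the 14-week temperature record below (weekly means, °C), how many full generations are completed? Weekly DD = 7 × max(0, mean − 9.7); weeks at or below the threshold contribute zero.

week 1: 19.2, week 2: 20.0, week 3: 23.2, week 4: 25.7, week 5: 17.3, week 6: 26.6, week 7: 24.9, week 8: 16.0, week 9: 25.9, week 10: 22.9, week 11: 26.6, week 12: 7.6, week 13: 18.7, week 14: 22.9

Weekly DD (7 × max(0, T̄ − 9.7)): 66.5, 72.1, 94.5, 112.0, 53.2, 118.3, 106.4, 44.1, 113.4, 92.4, 118.3, 0.0, 63.0, 92.4.
Season total = 1146.6 DD.
Complete generations = ⌊1146.6 / 317⌋ = 3.

3 generations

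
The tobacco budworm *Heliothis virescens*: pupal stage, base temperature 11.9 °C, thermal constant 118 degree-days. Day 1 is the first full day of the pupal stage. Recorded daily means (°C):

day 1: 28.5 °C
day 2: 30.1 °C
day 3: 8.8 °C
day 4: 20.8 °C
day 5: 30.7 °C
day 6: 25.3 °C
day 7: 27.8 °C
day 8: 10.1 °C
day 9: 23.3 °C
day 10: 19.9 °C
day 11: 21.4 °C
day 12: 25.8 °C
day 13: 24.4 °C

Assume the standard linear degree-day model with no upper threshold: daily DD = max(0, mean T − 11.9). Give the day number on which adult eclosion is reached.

day 11

Daily DD above 11.9 °C: 16.6, 18.2, 0.0, 8.9, 18.8, 13.4, 15.9, 0.0, 11.4, 8.0, 9.5, 13.9, 12.5.
Cumulative: 16.6, 34.8, 34.8, 43.7, 62.5, 75.9, 91.8, 91.8, 103.2, 111.2, 120.7, 134.6, 147.1.
The total first reaches 118 DD on day 11.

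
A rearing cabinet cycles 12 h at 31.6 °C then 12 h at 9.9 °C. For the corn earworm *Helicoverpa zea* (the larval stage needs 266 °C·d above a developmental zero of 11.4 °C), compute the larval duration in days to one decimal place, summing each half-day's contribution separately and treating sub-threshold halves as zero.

26.3 days

Day half: max(0, 31.6 − 11.4) × 0.5 = 20.2 × 0.5 = 10.10 DD.
Night half: max(0, 9.9 − 11.4) × 0.5 = 0.0 × 0.5 = 0.00 DD.
Per 24 h: 10.10 DD/day.
Duration = 266 / 10.10 = 26.337 ≈ 26.3 days.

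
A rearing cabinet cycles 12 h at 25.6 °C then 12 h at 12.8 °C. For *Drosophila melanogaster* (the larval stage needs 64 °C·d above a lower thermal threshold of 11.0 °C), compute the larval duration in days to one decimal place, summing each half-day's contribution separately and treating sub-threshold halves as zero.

Day half: max(0, 25.6 − 11.0) × 0.5 = 14.6 × 0.5 = 7.30 DD.
Night half: max(0, 12.8 − 11.0) × 0.5 = 1.8 × 0.5 = 0.90 DD.
Per 24 h: 8.20 DD/day.
Duration = 64 / 8.20 = 7.805 ≈ 7.8 days.

7.8 days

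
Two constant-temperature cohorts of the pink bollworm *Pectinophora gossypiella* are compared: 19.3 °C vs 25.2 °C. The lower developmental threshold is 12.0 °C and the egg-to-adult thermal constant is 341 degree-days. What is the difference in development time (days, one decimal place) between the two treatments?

20.9 days

At 19.3 °C: 341 / (19.3 − 12.0) = 341 / 7.3 = 46.712 d.
At 25.2 °C: 341 / (25.2 − 12.0) = 341 / 13.2 = 25.833 d.
Difference = |46.712 − 25.833| = 20.879 ≈ 20.9 days.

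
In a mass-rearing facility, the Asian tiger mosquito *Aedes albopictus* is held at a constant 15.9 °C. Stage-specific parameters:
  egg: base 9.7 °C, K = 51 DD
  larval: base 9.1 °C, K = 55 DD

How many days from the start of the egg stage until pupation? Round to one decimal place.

16.3 days

egg: 51 / (15.9 − 9.7) = 51 / 6.2 = 8.226 d.
larval: 55 / (15.9 − 9.1) = 55 / 6.8 = 8.088 d.
Sum = 16.314 ≈ 16.3 days.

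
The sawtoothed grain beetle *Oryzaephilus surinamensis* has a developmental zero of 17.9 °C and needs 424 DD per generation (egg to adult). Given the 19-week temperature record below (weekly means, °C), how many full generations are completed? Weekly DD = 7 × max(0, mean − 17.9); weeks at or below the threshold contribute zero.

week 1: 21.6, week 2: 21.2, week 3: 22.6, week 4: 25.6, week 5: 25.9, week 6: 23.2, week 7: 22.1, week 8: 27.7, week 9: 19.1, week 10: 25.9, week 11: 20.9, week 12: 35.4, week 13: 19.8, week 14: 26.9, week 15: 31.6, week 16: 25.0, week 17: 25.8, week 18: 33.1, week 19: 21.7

2 generations

Weekly DD (7 × max(0, T̄ − 17.9)): 25.9, 23.1, 32.9, 53.9, 56.0, 37.1, 29.4, 68.6, 8.4, 56.0, 21.0, 122.5, 13.3, 63.0, 95.9, 49.7, 55.3, 106.4, 26.6.
Season total = 945.0 DD.
Complete generations = ⌊945.0 / 424⌋ = 2.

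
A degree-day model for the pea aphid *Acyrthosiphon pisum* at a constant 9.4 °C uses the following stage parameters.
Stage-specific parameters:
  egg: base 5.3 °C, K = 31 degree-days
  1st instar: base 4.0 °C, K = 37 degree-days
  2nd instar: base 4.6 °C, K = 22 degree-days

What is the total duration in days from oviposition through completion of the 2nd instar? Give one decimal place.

egg: 31 / (9.4 − 5.3) = 31 / 4.1 = 7.561 d.
1st instar: 37 / (9.4 − 4.0) = 37 / 5.4 = 6.852 d.
2nd instar: 22 / (9.4 − 4.6) = 22 / 4.8 = 4.583 d.
Sum = 18.996 ≈ 19.0 days.

19.0 days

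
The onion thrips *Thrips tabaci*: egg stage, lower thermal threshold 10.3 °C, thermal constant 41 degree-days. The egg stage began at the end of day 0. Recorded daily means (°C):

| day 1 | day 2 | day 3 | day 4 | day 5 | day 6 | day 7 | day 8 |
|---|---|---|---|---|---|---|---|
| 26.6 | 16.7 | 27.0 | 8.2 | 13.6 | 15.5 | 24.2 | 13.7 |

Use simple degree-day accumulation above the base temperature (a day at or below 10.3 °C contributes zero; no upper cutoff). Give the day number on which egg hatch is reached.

day 5

Daily DD above 10.3 °C: 16.3, 6.4, 16.7, 0.0, 3.3, 5.2, 13.9, 3.4.
Cumulative: 16.3, 22.7, 39.4, 39.4, 42.7, 47.9, 61.8, 65.2.
The total first reaches 41 DD on day 5.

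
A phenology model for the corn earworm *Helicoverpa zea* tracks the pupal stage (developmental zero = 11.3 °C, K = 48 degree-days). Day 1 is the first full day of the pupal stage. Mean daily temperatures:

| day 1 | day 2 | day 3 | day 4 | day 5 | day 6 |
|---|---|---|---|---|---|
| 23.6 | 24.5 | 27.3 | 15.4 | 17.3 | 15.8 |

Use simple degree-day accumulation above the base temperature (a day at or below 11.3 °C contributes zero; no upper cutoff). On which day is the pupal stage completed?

Daily DD above 11.3 °C: 12.3, 13.2, 16.0, 4.1, 6.0, 4.5.
Cumulative: 12.3, 25.5, 41.5, 45.6, 51.6, 56.1.
The total first reaches 48 DD on day 5.

day 5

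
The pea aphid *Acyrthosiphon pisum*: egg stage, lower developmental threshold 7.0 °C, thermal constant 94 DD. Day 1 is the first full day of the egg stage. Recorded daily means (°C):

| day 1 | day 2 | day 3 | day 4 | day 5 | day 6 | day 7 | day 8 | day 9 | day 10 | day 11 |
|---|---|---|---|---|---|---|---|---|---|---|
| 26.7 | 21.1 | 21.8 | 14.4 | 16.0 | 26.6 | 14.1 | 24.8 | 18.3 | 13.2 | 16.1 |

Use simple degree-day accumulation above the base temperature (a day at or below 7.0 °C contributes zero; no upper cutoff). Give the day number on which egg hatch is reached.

day 8

Daily DD above 7.0 °C: 19.7, 14.1, 14.8, 7.4, 9.0, 19.6, 7.1, 17.8, 11.3, 6.2, 9.1.
Cumulative: 19.7, 33.8, 48.6, 56.0, 65.0, 84.6, 91.7, 109.5, 120.8, 127.0, 136.1.
The total first reaches 94 DD on day 8.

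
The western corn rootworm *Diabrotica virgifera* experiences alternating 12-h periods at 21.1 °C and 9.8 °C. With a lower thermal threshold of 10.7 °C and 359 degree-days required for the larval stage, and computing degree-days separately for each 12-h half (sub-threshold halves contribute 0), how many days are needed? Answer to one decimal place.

69.0 days

Day half: max(0, 21.1 − 10.7) × 0.5 = 10.4 × 0.5 = 5.20 DD.
Night half: max(0, 9.8 − 10.7) × 0.5 = 0.0 × 0.5 = 0.00 DD.
Per 24 h: 5.20 DD/day.
Duration = 359 / 5.20 = 69.038 ≈ 69.0 days.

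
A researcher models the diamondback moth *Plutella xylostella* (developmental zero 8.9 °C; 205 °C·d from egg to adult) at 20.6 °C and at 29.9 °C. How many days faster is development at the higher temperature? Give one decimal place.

At 20.6 °C: 205 / (20.6 − 8.9) = 205 / 11.7 = 17.521 d.
At 29.9 °C: 205 / (29.9 − 8.9) = 205 / 21.0 = 9.762 d.
Difference = |17.521 − 9.762| = 7.759 ≈ 7.8 days.

7.8 days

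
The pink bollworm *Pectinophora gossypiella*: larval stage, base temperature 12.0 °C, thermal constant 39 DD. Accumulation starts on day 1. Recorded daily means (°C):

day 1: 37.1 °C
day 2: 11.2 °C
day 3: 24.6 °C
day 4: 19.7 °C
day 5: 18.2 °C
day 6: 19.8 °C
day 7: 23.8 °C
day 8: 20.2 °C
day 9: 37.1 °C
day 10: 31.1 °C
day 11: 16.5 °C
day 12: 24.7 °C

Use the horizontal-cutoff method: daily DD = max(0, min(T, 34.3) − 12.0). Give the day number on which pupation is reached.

Daily DD above 12.0 °C (capped at 22.3): 22.3, 0.0, 12.6, 7.7, 6.2, 7.8, 11.8, 8.2, 22.3, 19.1, 4.5, 12.7.
Cumulative: 22.3, 22.3, 34.9, 42.6, 48.8, 56.6, 68.4, 76.6, 98.9, 118.0, 122.5, 135.2.
The total first reaches 39 DD on day 4.

day 4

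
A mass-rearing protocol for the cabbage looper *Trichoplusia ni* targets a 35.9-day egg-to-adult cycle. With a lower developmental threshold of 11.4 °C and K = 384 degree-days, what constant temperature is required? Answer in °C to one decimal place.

Required daily accumulation = 384 / 35.9 = 10.696 DD/day.
T = T_base + 10.696 = 11.4 + 10.696 = 22.096 ≈ 22.1 °C.

22.1 °C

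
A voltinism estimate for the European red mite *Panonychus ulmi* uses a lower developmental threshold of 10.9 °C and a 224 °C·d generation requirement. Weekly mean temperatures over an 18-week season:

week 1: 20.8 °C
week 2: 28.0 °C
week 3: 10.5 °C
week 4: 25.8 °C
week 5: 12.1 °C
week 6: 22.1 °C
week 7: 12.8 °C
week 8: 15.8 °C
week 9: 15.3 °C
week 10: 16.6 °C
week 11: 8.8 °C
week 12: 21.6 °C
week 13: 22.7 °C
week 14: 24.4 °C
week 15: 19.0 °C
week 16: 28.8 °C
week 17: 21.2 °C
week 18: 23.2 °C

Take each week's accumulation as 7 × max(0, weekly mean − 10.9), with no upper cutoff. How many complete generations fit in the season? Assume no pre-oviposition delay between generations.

4 generations

Weekly DD (7 × max(0, T̄ − 10.9)): 69.3, 119.7, 0.0, 104.3, 8.4, 78.4, 13.3, 34.3, 30.8, 39.9, 0.0, 74.9, 82.6, 94.5, 56.7, 125.3, 72.1, 86.1.
Season total = 1090.6 DD.
Complete generations = ⌊1090.6 / 224⌋ = 4.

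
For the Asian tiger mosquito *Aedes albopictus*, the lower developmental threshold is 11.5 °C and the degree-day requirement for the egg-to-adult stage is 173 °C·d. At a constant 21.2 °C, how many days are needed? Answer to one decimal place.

Daily accumulation = 21.2 − 11.5 = 9.7 DD/day.
Duration = 173 / 9.7 = 17.835 ≈ 17.8 days.

17.8 days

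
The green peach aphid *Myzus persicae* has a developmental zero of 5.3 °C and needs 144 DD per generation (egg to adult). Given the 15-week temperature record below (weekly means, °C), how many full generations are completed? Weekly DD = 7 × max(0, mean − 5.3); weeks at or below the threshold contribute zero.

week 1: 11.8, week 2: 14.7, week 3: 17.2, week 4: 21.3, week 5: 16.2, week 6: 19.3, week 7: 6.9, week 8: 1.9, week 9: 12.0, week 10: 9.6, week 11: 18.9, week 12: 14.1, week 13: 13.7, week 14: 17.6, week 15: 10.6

Weekly DD (7 × max(0, T̄ − 5.3)): 45.5, 65.8, 83.3, 112.0, 76.3, 98.0, 11.2, 0.0, 46.9, 30.1, 95.2, 61.6, 58.8, 86.1, 37.1.
Season total = 907.9 DD.
Complete generations = ⌊907.9 / 144⌋ = 6.

6 generations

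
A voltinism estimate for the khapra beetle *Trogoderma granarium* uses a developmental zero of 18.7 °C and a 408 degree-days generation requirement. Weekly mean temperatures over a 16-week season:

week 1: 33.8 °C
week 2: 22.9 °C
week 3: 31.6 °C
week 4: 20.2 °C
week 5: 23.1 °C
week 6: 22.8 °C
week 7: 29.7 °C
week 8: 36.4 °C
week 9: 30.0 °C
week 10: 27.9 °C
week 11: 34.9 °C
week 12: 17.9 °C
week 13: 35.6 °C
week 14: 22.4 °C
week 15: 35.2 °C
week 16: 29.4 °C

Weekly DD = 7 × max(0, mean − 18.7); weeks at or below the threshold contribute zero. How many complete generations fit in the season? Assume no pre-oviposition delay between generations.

2 generations

Weekly DD (7 × max(0, T̄ − 18.7)): 105.7, 29.4, 90.3, 10.5, 30.8, 28.7, 77.0, 123.9, 79.1, 64.4, 113.4, 0.0, 118.3, 25.9, 115.5, 74.9.
Season total = 1087.8 DD.
Complete generations = ⌊1087.8 / 408⌋ = 2.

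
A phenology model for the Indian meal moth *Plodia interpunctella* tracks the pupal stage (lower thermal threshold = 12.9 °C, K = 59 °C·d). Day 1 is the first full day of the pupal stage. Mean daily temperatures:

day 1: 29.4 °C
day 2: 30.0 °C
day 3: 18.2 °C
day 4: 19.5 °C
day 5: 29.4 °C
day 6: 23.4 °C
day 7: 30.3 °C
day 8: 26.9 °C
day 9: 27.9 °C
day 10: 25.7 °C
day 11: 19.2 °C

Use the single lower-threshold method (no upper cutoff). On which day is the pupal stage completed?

Daily DD above 12.9 °C: 16.5, 17.1, 5.3, 6.6, 16.5, 10.5, 17.4, 14.0, 15.0, 12.8, 6.3.
Cumulative: 16.5, 33.6, 38.9, 45.5, 62.0, 72.5, 89.9, 103.9, 118.9, 131.7, 138.0.
The total first reaches 59 DD on day 5.

day 5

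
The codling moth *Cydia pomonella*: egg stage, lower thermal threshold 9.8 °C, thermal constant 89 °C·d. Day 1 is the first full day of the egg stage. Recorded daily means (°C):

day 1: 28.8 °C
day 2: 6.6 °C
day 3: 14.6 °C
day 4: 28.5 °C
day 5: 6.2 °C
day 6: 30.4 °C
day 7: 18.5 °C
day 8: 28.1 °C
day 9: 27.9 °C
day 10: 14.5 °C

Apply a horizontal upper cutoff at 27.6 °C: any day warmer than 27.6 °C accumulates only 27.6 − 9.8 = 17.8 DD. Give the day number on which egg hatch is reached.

day 9

Daily DD above 9.8 °C (capped at 17.8): 17.8, 0.0, 4.8, 17.8, 0.0, 17.8, 8.7, 17.8, 17.8, 4.7.
Cumulative: 17.8, 17.8, 22.6, 40.4, 40.4, 58.2, 66.9, 84.7, 102.5, 107.2.
The total first reaches 89 DD on day 9.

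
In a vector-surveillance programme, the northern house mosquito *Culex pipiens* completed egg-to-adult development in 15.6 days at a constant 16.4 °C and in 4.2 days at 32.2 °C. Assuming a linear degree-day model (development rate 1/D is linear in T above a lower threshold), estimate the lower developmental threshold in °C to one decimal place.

Under the model K = D·(T − T_b), so D₁·(T₁ − T_b) = D₂·(T₂ − T_b).
15.6·(16.4 − T_b) = 4.2·(32.2 − T_b)
T_b = (15.6·16.4 − 4.2·32.2) / (15.6 − 4.2) = 120.60 / 11.4 = 10.579 °C ≈ 10.6 °C.

10.6 °C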